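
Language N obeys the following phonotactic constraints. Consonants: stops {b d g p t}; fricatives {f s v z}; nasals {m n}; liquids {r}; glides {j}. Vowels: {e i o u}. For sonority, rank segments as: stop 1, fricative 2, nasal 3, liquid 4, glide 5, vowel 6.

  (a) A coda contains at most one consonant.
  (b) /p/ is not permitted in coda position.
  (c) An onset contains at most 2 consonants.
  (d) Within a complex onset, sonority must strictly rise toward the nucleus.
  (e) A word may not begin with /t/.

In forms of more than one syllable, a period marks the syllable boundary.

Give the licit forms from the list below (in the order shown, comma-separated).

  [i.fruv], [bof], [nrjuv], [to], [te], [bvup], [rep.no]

[i.fruv], [bof]

[i.fruv] — σ1 onset /∅/, coda /∅/ ok; σ2 onset /fr/ (2→4 rises), coda /v/ ok → licit
[bof] — σ1 onset /b/, coda /f/ ok → licit
[nrjuv] — violates constraint (c): syllable 1 onset /nrj/ has 3 consonants (> 2) → illicit
[to] — violates constraint (e): word begins with /t/ → illicit
[te] — violates constraint (e): word begins with /t/ → illicit
[bvup] — violates constraint (b): syllable 1 coda contains /p/ → illicit
[rep.no] — violates constraint (b): syllable 1 coda contains /p/ → illicit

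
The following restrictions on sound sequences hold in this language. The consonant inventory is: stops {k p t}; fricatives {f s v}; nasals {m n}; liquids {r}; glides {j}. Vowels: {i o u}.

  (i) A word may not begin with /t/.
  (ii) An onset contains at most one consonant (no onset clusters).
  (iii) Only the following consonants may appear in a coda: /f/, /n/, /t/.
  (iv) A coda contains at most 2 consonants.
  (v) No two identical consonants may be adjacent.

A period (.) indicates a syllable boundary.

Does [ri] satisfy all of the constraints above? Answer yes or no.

[ri] — σ1 onset /r/, coda /∅/ ok → licit

yes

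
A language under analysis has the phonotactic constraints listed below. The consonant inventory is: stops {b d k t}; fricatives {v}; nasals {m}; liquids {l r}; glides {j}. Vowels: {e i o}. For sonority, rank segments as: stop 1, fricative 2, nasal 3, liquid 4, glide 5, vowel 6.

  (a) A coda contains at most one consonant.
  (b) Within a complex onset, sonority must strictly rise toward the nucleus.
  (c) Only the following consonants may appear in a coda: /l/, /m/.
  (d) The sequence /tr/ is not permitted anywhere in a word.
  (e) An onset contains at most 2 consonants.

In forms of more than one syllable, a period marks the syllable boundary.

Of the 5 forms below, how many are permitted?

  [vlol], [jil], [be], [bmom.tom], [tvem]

5

[vlol] — σ1 onset /vl/ (2→4 rises), coda /l/ ok → permitted
[jil] — σ1 onset /j/, coda /l/ ok → permitted
[be] — σ1 onset /b/, coda /∅/ ok → permitted
[bmom.tom] — σ1 onset /bm/ (1→3 rises), coda /m/ ok; σ2 onset /t/, coda /m/ ok → permitted
[tvem] — σ1 onset /tv/ (1→2 rises), coda /m/ ok → permitted
Permitted: [vlol], [jil], [be], [bmom.tom], [tvem] → 5.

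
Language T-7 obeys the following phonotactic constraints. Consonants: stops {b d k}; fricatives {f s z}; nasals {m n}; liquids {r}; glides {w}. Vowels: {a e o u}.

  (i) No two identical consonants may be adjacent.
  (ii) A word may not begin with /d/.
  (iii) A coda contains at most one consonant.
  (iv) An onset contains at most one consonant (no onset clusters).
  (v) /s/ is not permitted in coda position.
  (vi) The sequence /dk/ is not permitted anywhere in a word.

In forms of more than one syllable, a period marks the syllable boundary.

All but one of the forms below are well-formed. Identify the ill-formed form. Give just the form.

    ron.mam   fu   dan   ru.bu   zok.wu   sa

dan

ron.mam — σ1 onset /r/, coda /n/ ok; σ2 onset /m/, coda /m/ ok → well-formed
fu — σ1 onset /f/, coda /∅/ ok → well-formed
dan — violates constraint (ii): word begins with /d/ → ill-formed
ru.bu — σ1 onset /r/, coda /∅/ ok; σ2 onset /b/, coda /∅/ ok → well-formed
zok.wu — σ1 onset /z/, coda /k/ ok; σ2 onset /w/, coda /∅/ ok → well-formed
sa — σ1 onset /s/, coda /∅/ ok → well-formed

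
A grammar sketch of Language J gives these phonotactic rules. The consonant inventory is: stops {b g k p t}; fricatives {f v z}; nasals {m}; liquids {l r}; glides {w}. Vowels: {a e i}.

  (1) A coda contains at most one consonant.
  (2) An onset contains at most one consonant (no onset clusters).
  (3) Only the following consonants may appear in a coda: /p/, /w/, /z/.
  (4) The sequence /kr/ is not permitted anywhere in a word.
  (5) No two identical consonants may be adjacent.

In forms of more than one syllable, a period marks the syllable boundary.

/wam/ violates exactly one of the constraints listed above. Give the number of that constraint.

/wam/: syllable 1 coda contains /m/, which is not a licensed coda consonant.
This is a violation of constraint 3: "Only the following consonants may appear in a coda: /p/, /w/, /z/."
The remaining constraints (1, 2, 4, 5) are satisfied.

3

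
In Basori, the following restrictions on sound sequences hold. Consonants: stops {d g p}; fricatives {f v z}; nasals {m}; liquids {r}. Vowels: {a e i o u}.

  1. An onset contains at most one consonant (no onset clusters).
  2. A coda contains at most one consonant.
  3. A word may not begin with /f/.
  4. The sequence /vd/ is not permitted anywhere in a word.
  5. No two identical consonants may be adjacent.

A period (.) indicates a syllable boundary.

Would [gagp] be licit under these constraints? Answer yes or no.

no

[gagp] — violates constraint 2: syllable 1 coda /gp/ has 2 consonants (> 1) → illicit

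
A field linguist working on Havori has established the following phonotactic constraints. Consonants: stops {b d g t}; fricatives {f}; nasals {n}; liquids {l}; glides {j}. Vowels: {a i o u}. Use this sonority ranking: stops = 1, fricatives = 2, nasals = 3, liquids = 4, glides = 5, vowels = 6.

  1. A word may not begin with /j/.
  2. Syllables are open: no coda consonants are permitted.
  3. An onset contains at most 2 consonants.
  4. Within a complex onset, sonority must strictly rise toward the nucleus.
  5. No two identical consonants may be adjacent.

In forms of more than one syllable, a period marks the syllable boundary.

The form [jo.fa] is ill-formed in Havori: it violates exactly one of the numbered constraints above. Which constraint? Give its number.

1

[jo.fa]: word begins with /j/.
This is a violation of constraint 1: "A word may not begin with /j/."
The remaining constraints (2, 3, 4, 5) are satisfied.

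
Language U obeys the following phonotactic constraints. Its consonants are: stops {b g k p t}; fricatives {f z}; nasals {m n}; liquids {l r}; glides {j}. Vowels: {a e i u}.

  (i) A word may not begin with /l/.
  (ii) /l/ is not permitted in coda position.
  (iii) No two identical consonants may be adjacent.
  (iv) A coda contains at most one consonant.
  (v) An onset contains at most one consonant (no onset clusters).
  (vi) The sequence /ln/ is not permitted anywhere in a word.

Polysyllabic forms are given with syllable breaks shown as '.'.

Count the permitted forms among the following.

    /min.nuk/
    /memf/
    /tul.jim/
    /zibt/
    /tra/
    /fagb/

0

/min.nuk/ — violates constraint (iii): adjacent identical consonants /nn/ → not permitted
/memf/ — violates constraint (iv): syllable 1 coda /mf/ has 2 consonants (> 1) → not permitted
/tul.jim/ — violates constraint (ii): syllable 1 coda contains /l/ → not permitted
/zibt/ — violates constraint (iv): syllable 1 coda /bt/ has 2 consonants (> 1) → not permitted
/tra/ — violates constraint (v): syllable 1 onset /tr/ has 2 consonants (> 1) → not permitted
/fagb/ — violates constraint (iv): syllable 1 coda /gb/ has 2 consonants (> 1) → not permitted
No form is permitted → 0.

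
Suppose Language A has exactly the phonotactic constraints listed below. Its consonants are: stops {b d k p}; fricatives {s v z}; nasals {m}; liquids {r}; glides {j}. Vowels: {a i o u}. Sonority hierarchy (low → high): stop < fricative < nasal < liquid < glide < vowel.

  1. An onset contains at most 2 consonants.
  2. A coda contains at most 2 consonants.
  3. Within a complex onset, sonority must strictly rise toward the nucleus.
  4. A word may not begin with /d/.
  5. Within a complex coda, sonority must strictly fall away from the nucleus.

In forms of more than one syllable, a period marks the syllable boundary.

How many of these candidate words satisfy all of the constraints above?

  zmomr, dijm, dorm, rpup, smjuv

0

zmomr — violates constraint 5: syllable 1 coda /mr/: /m/ (nasal, 3) → /r/ (liquid, 4) does not fall → ill-formed
dijm — violates constraint 4: word begins with /d/ → ill-formed
dorm — violates constraint 4: word begins with /d/ → ill-formed
rpup — violates constraint 3: syllable 1 onset /rp/: /r/ (liquid, 4) → /p/ (stop, 1) does not rise → ill-formed
smjuv — violates constraint 1: syllable 1 onset /smj/ has 3 consonants (> 2) → ill-formed
No form is well-formed → 0.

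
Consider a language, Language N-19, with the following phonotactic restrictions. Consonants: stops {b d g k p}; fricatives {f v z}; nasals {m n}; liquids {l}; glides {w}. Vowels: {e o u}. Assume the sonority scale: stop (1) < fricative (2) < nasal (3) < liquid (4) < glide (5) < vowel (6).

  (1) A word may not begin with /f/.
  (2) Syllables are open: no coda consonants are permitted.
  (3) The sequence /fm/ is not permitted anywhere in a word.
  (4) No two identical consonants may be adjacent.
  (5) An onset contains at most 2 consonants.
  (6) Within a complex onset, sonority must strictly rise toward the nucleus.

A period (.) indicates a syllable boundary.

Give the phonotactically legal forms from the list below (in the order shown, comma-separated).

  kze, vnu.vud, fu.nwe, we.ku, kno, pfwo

kze, we.ku, kno

kze — σ1 onset /kz/ (1→2 rises), coda /∅/ ok → phonotactically legal
vnu.vud — violates constraint 2: syllable 2 coda /d/ has 1 consonant (> 0) → phonotactically illegal
fu.nwe — violates constraint 1: word begins with /f/ → phonotactically illegal
we.ku — σ1 onset /w/, coda /∅/ ok; σ2 onset /k/, coda /∅/ ok → phonotactically legal
kno — σ1 onset /kn/ (1→3 rises), coda /∅/ ok → phonotactically legal
pfwo — violates constraint 5: syllable 1 onset /pfw/ has 3 consonants (> 2) → phonotactically illegal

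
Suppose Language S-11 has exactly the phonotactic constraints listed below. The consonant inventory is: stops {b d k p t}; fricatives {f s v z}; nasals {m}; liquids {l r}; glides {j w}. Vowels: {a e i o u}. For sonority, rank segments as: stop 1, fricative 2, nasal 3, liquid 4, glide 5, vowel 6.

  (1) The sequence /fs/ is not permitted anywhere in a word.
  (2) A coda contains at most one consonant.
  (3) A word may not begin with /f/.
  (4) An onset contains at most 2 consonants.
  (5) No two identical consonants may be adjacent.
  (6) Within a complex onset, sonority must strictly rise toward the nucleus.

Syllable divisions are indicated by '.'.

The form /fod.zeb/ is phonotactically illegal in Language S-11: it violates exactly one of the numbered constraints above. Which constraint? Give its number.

/fod.zeb/: word begins with /f/.
This is a violation of constraint 3: "A word may not begin with /f/."
The remaining constraints (1, 2, 4, 5, 6) are satisfied.

3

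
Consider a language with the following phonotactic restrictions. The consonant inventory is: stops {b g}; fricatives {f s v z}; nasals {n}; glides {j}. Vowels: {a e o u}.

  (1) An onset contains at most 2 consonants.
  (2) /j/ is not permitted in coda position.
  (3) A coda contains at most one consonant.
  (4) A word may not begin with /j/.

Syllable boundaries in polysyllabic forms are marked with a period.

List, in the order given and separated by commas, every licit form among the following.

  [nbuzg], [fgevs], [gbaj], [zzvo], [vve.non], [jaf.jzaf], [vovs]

[vve.non]

[nbuzg] — violates constraint 3: syllable 1 coda /zg/ has 2 consonants (> 1) → illicit
[fgevs] — violates constraint 3: syllable 1 coda /vs/ has 2 consonants (> 1) → illicit
[gbaj] — violates constraint 2: syllable 1 coda contains /j/ → illicit
[zzvo] — violates constraint 1: syllable 1 onset /zzv/ has 3 consonants (> 2) → illicit
[vve.non] — σ1 onset /vv/ (2C), coda /∅/ ok; σ2 onset /n/, coda /n/ ok → licit
[jaf.jzaf] — violates constraint 4: word begins with /j/ → illicit
[vovs] — violates constraint 3: syllable 1 coda /vs/ has 2 consonants (> 1) → illicit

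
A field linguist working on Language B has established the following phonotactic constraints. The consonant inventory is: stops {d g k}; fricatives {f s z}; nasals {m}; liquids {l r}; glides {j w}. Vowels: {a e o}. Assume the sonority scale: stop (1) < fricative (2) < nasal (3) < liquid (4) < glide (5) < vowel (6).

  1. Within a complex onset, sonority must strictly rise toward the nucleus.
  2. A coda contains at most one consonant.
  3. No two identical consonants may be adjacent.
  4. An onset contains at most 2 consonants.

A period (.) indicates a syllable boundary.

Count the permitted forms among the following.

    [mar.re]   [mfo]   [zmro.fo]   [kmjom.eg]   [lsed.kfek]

[mar.re] — violates constraint 3: adjacent identical consonants /rr/ → not permitted
[mfo] — violates constraint 1: syllable 1 onset /mf/: /m/ (nasal, 3) → /f/ (fricative, 2) does not rise → not permitted
[zmro.fo] — violates constraint 4: syllable 1 onset /zmr/ has 3 consonants (> 2) → not permitted
[kmjom.eg] — violates constraint 4: syllable 1 onset /kmj/ has 3 consonants (> 2) → not permitted
[lsed.kfek] — violates constraint 1: syllable 1 onset /ls/: /l/ (liquid, 4) → /s/ (fricative, 2) does not rise → not permitted
No form is permitted → 0.

0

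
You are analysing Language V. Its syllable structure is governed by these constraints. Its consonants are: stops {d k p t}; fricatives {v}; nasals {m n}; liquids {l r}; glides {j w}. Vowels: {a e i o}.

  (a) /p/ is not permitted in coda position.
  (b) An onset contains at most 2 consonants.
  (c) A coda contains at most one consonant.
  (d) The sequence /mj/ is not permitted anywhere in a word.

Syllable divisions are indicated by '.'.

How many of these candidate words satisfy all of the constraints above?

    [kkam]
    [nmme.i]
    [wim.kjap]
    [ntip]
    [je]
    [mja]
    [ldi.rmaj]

3

[kkam] — σ1 onset /kk/ (2C), coda /m/ ok → licit
[nmme.i] — violates constraint (b): syllable 1 onset /nmm/ has 3 consonants (> 2) → illicit
[wim.kjap] — violates constraint (a): syllable 2 coda contains /p/ → illicit
[ntip] — violates constraint (a): syllable 1 coda contains /p/ → illicit
[je] — σ1 onset /j/, coda /∅/ ok → licit
[mja] — violates constraint (d): contains banned sequence /mj/ → illicit
[ldi.rmaj] — σ1 onset /ld/ (2C), coda /∅/ ok; σ2 onset /rm/ (2C), coda /j/ ok → licit
Licit: [kkam], [je], [ldi.rmaj] → 3.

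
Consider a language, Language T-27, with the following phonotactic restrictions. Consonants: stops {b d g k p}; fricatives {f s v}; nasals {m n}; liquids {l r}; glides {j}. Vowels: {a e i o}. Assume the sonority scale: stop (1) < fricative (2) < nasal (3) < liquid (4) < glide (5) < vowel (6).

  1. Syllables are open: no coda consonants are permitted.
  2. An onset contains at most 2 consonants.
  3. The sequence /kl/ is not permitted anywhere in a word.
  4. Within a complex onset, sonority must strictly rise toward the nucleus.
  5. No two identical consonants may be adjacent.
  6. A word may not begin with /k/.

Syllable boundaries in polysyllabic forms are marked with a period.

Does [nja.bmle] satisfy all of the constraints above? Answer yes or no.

no

[nja.bmle] — violates constraint 2: syllable 2 onset /bml/ has 3 consonants (> 2) → ill-formed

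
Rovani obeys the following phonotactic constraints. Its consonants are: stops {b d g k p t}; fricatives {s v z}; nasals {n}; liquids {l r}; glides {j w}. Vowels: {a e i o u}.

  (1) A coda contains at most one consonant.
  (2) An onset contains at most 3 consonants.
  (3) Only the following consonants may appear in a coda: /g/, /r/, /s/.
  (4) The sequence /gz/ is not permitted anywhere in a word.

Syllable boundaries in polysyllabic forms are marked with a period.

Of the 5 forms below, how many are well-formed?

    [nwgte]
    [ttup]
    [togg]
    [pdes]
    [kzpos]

[nwgte] — violates constraint 2: syllable 1 onset /nwgt/ has 4 consonants (> 3) → ill-formed
[ttup] — violates constraint 3: syllable 1 coda contains /p/, which is not a licensed coda consonant → ill-formed
[togg] — violates constraint 1: syllable 1 coda /gg/ has 2 consonants (> 1) → ill-formed
[pdes] — σ1 onset /pd/ (2C), coda /s/ ok → well-formed
[kzpos] — σ1 onset /kzp/ (3C), coda /s/ ok → well-formed
Well-formed: [pdes], [kzpos] → 2.

2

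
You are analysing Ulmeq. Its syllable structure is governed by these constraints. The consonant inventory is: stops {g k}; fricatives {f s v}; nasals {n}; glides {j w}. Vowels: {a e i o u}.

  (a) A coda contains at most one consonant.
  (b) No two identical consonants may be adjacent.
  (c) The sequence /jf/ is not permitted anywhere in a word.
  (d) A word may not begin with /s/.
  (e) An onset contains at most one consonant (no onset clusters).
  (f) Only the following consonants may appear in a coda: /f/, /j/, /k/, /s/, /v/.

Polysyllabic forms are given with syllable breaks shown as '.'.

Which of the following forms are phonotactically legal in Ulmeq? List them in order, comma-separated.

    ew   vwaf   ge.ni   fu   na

ew — violates constraint (f): syllable 1 coda contains /w/, which is not a licensed coda consonant → phonotactically illegal
vwaf — violates constraint (e): syllable 1 onset /vw/ has 2 consonants (> 1) → phonotactically illegal
ge.ni — σ1 onset /g/, coda /∅/ ok; σ2 onset /n/, coda /∅/ ok → phonotactically legal
fu — σ1 onset /f/, coda /∅/ ok → phonotactically legal
na — σ1 onset /n/, coda /∅/ ok → phonotactically legal

ge.ni, fu, na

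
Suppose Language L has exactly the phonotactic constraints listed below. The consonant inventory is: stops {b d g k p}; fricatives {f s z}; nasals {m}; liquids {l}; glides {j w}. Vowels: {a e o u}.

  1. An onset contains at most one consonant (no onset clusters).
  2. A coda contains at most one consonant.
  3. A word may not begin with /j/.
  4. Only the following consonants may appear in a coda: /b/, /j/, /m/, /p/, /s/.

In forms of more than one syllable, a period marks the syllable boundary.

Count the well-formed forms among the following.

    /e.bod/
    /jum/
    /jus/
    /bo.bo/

1

/e.bod/ — violates constraint 4: syllable 2 coda contains /d/, which is not a licensed coda consonant → ill-formed
/jum/ — violates constraint 3: word begins with /j/ → ill-formed
/jus/ — violates constraint 3: word begins with /j/ → ill-formed
/bo.bo/ — σ1 onset /b/, coda /∅/ ok; σ2 onset /b/, coda /∅/ ok → well-formed
Well-formed: /bo.bo/ → 1.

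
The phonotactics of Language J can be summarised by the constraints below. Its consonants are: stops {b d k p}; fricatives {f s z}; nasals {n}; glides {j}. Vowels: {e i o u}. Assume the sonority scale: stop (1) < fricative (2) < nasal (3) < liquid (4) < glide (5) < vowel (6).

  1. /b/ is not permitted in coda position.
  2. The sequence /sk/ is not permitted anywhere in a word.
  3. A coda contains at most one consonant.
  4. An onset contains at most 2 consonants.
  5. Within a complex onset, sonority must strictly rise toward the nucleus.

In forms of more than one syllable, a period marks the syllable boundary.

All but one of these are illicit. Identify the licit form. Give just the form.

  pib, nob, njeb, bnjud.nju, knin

knin

pib — violates constraint 1: syllable 1 coda contains /b/ → illicit
nob — violates constraint 1: syllable 1 coda contains /b/ → illicit
njeb — violates constraint 1: syllable 1 coda contains /b/ → illicit
bnjud.nju — violates constraint 4: syllable 1 onset /bnj/ has 3 consonants (> 2) → illicit
knin — σ1 onset /kn/ (1→3 rises), coda /n/ ok → licit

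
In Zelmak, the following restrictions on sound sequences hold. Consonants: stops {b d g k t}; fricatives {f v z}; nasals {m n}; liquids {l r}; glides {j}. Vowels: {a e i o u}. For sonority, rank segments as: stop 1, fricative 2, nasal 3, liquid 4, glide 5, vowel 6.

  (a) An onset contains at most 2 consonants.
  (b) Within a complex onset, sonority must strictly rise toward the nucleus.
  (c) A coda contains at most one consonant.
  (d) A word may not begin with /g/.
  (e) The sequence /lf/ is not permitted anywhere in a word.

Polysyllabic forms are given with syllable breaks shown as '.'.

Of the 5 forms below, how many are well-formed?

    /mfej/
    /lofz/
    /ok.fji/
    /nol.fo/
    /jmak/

1

/mfej/ — violates constraint (b): syllable 1 onset /mf/: /m/ (nasal, 3) → /f/ (fricative, 2) does not rise → ill-formed
/lofz/ — violates constraint (c): syllable 1 coda /fz/ has 2 consonants (> 1) → ill-formed
/ok.fji/ — σ1 onset /∅/, coda /k/ ok; σ2 onset /fj/ (2→5 rises), coda /∅/ ok → well-formed
/nol.fo/ — violates constraint (e): contains banned sequence /lf/ → ill-formed
/jmak/ — violates constraint (b): syllable 1 onset /jm/: /j/ (glide, 5) → /m/ (nasal, 3) does not rise → ill-formed
Well-formed: /ok.fji/ → 1.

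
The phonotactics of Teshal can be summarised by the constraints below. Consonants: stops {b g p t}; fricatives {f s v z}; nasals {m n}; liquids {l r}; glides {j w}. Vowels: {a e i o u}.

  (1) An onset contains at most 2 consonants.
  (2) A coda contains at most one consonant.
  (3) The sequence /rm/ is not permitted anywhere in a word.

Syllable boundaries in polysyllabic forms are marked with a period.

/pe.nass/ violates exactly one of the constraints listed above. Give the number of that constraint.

/pe.nass/: syllable 2 coda /ss/ has 2 consonants (> 1).
This is a violation of constraint 2: "A coda contains at most one consonant."
The remaining constraints (1, 3) are satisfied.

2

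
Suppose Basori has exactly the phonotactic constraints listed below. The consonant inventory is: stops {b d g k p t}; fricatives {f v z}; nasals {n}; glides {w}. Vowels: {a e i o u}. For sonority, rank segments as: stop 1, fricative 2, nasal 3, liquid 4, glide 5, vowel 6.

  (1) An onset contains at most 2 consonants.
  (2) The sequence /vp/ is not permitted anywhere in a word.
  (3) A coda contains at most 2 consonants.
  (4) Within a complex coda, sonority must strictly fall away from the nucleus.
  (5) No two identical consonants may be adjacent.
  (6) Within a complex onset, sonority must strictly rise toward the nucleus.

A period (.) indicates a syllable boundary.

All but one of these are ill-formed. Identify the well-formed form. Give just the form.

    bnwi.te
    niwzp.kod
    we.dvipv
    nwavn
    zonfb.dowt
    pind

bnwi.te — violates constraint 1: syllable 1 onset /bnw/ has 3 consonants (> 2) → ill-formed
niwzp.kod — violates constraint 3: syllable 1 coda /wzp/ has 3 consonants (> 2) → ill-formed
we.dvipv — violates constraint 4: syllable 2 coda /pv/: /p/ (stop, 1) → /v/ (fricative, 2) does not fall → ill-formed
nwavn — violates constraint 4: syllable 1 coda /vn/: /v/ (fricative, 2) → /n/ (nasal, 3) does not fall → ill-formed
zonfb.dowt — violates constraint 3: syllable 1 coda /nfb/ has 3 consonants (> 2) → ill-formed
pind — σ1 onset /p/, coda /nd/ (3→1 falls) ok → well-formed

pind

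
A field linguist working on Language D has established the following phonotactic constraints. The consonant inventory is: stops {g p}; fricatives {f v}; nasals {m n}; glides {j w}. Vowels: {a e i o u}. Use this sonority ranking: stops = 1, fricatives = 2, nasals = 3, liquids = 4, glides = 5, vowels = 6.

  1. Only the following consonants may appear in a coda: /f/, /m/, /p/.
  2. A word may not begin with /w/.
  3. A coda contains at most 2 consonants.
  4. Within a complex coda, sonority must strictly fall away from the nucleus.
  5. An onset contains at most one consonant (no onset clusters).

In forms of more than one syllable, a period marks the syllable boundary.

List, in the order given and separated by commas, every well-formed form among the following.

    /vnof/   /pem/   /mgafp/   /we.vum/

/pem/

/vnof/ — violates constraint 5: syllable 1 onset /vn/ has 2 consonants (> 1) → ill-formed
/pem/ — σ1 onset /p/, coda /m/ ok → well-formed
/mgafp/ — violates constraint 5: syllable 1 onset /mg/ has 2 consonants (> 1) → ill-formed
/we.vum/ — violates constraint 2: word begins with /w/ → ill-formed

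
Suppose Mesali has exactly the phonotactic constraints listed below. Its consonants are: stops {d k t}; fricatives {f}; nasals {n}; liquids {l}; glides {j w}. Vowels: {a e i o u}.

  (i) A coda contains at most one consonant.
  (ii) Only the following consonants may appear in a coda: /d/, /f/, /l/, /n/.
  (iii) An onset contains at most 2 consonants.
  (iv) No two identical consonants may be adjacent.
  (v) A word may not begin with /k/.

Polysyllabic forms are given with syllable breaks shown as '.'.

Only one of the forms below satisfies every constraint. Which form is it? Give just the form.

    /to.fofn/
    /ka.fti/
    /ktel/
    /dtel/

/dtel/

/to.fofn/ — violates constraint (i): syllable 2 coda /fn/ has 2 consonants (> 1) → not permitted
/ka.fti/ — violates constraint (v): word begins with /k/ → not permitted
/ktel/ — violates constraint (v): word begins with /k/ → not permitted
/dtel/ — σ1 onset /dt/ (2C), coda /l/ ok → permitted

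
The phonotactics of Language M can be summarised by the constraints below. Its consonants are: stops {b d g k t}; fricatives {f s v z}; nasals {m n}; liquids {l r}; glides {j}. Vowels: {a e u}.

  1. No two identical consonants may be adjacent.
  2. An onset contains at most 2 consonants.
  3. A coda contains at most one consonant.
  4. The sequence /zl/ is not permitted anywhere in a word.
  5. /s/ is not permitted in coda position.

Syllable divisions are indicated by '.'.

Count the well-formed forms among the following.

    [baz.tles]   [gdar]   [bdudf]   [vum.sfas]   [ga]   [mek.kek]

2

[baz.tles] — violates constraint 5: syllable 2 coda contains /s/ → ill-formed
[gdar] — σ1 onset /gd/ (2C), coda /r/ ok → well-formed
[bdudf] — violates constraint 3: syllable 1 coda /df/ has 2 consonants (> 1) → ill-formed
[vum.sfas] — violates constraint 5: syllable 2 coda contains /s/ → ill-formed
[ga] — σ1 onset /g/, coda /∅/ ok → well-formed
[mek.kek] — violates constraint 1: adjacent identical consonants /kk/ → ill-formed
Well-formed: [gdar], [ga] → 2.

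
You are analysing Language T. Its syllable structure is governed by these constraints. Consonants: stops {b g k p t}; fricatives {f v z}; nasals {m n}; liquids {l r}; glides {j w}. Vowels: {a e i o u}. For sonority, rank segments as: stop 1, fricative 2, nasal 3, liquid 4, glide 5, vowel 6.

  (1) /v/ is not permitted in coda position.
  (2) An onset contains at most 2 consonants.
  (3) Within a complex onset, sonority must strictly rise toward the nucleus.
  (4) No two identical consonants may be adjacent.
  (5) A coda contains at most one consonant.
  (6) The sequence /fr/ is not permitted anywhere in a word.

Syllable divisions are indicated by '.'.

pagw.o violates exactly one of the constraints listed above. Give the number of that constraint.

5

pagw.o: syllable 1 coda /gw/ has 2 consonants (> 1).
This is a violation of constraint 5: "A coda contains at most one consonant."
The remaining constraints (1, 2, 3, 4, 6) are satisfied.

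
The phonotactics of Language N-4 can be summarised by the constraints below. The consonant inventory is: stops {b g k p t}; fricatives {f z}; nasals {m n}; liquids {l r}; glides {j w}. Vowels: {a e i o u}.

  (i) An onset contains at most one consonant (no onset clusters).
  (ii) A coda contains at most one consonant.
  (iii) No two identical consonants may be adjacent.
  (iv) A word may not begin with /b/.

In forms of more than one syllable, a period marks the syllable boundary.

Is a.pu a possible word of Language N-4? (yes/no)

yes

a.pu — σ1 onset /∅/, coda /∅/ ok; σ2 onset /p/, coda /∅/ ok → well-formed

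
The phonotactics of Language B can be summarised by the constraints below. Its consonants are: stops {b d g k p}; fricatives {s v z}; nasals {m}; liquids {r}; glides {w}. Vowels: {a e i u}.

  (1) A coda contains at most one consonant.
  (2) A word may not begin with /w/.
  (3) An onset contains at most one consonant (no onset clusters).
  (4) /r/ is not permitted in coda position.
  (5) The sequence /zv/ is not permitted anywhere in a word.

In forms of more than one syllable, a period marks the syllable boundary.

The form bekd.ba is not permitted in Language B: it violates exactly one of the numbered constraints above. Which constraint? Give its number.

1

bekd.ba: syllable 1 coda /kd/ has 2 consonants (> 1).
This is a violation of constraint 1: "A coda contains at most one consonant."
The remaining constraints (2, 3, 4, 5) are satisfied.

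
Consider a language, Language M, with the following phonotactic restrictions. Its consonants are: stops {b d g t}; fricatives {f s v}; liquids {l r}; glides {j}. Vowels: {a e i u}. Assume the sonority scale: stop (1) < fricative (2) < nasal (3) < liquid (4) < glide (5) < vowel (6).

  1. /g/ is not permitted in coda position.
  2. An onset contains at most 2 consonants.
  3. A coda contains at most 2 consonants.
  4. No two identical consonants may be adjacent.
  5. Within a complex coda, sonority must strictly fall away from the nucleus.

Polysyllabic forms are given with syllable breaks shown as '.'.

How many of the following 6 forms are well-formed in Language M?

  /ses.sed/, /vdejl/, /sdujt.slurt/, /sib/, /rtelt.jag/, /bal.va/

/ses.sed/ — violates constraint 4: adjacent identical consonants /ss/ → ill-formed
/vdejl/ — σ1 onset /vd/ (2C), coda /jl/ (5→4 falls) ok → well-formed
/sdujt.slurt/ — σ1 onset /sd/ (2C), coda /jt/ (5→1 falls) ok; σ2 onset /sl/ (2C), coda /rt/ (4→1 falls) ok → well-formed
/sib/ — σ1 onset /s/, coda /b/ ok → well-formed
/rtelt.jag/ — violates constraint 1: syllable 2 coda contains /g/ → ill-formed
/bal.va/ — σ1 onset /b/, coda /l/ ok; σ2 onset /v/, coda /∅/ ok → well-formed
Well-formed: /vdejl/, /sdujt.slurt/, /sib/, /bal.va/ → 4.

4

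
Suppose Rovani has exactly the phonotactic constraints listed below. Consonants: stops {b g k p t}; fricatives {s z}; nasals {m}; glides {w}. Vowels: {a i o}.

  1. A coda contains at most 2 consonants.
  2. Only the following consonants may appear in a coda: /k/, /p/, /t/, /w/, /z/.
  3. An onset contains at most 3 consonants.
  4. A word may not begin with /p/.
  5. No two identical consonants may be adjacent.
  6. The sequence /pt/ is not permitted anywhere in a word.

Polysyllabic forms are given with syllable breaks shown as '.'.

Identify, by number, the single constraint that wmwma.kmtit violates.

wmwma.kmtit: syllable 1 onset /wmwm/ has 4 consonants (> 3).
This is a violation of constraint 3: "An onset contains at most 3 consonants."
The remaining constraints (1, 2, 4, 5, 6) are satisfied.

3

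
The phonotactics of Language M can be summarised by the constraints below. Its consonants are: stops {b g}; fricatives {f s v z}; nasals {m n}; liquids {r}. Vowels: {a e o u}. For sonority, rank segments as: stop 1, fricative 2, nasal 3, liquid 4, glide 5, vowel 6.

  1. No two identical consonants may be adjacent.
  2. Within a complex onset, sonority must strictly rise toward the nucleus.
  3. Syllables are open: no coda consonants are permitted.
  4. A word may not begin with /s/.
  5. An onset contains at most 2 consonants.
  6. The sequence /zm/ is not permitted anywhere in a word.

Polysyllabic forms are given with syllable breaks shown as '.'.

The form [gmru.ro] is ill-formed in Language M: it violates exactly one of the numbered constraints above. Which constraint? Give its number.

5

[gmru.ro]: syllable 1 onset /gmr/ has 3 consonants (> 2).
This is a violation of constraint 5: "An onset contains at most 2 consonants."
The remaining constraints (1, 2, 3, 4, 6) are satisfied.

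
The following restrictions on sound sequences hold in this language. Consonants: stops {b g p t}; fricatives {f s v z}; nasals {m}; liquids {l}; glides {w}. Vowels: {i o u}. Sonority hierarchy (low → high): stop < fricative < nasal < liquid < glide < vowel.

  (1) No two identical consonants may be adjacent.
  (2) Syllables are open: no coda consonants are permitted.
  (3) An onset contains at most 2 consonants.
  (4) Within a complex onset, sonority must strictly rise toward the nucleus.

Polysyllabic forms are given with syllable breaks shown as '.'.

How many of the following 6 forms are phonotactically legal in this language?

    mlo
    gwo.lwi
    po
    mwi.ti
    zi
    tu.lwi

mlo — σ1 onset /ml/ (3→4 rises), coda /∅/ ok → phonotactically legal
gwo.lwi — σ1 onset /gw/ (1→5 rises), coda /∅/ ok; σ2 onset /lw/ (4→5 rises), coda /∅/ ok → phonotactically legal
po — σ1 onset /p/, coda /∅/ ok → phonotactically legal
mwi.ti — σ1 onset /mw/ (3→5 rises), coda /∅/ ok; σ2 onset /t/, coda /∅/ ok → phonotactically legal
zi — σ1 onset /z/, coda /∅/ ok → phonotactically legal
tu.lwi — σ1 onset /t/, coda /∅/ ok; σ2 onset /lw/ (4→5 rises), coda /∅/ ok → phonotactically legal
Phonotactically legal: mlo, gwo.lwi, po, mwi.ti, zi, tu.lwi → 6.

6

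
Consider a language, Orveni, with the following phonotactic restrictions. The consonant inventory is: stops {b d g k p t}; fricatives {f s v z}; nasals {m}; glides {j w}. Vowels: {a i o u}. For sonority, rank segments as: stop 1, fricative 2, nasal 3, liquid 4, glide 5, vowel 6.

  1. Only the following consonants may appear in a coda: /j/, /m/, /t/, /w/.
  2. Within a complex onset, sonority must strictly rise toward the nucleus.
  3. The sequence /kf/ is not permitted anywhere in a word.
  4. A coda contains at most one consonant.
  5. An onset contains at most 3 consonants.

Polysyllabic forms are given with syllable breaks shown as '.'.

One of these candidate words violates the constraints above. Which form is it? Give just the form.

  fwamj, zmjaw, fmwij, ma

fwamj — violates constraint 4: syllable 1 coda /mj/ has 2 consonants (> 1) → illicit
zmjaw — σ1 onset /zmj/ (2→3→5 rises), coda /w/ ok → licit
fmwij — σ1 onset /fmw/ (2→3→5 rises), coda /j/ ok → licit
ma — σ1 onset /m/, coda /∅/ ok → licit

fwamj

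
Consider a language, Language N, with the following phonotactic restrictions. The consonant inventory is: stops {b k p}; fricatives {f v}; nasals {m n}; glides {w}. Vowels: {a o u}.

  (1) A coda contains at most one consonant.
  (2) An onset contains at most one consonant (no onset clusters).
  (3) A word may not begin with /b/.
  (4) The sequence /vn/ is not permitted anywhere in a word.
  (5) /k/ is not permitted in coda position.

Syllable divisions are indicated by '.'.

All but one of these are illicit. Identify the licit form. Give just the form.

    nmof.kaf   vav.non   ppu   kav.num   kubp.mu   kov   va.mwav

kov

nmof.kaf — violates constraint 2: syllable 1 onset /nm/ has 2 consonants (> 1) → illicit
vav.non — violates constraint 4: contains banned sequence /vn/ → illicit
ppu — violates constraint 2: syllable 1 onset /pp/ has 2 consonants (> 1) → illicit
kav.num — violates constraint 4: contains banned sequence /vn/ → illicit
kubp.mu — violates constraint 1: syllable 1 coda /bp/ has 2 consonants (> 1) → illicit
kov — σ1 onset /k/, coda /v/ ok → licit
va.mwav — violates constraint 2: syllable 2 onset /mw/ has 2 consonants (> 1) → illicit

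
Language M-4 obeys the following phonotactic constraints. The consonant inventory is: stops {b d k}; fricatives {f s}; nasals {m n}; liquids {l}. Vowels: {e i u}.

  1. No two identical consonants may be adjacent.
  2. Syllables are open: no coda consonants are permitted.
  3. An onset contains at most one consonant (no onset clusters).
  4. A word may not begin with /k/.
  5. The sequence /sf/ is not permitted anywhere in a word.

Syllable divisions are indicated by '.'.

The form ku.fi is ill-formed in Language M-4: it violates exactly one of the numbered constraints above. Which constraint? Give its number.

ku.fi: word begins with /k/.
This is a violation of constraint 4: "A word may not begin with /k/."
The remaining constraints (1, 2, 3, 5) are satisfied.

4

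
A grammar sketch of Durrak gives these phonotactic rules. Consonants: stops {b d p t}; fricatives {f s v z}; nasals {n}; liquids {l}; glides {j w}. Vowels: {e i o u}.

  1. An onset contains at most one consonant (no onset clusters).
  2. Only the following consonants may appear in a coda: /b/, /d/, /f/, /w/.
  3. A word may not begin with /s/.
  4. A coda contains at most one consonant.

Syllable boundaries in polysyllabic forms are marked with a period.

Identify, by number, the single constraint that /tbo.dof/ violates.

/tbo.dof/: syllable 1 onset /tb/ has 2 consonants (> 1).
This is a violation of constraint 1: "An onset contains at most one consonant (no onset clusters)."
The remaining constraints (2, 3, 4) are satisfied.

1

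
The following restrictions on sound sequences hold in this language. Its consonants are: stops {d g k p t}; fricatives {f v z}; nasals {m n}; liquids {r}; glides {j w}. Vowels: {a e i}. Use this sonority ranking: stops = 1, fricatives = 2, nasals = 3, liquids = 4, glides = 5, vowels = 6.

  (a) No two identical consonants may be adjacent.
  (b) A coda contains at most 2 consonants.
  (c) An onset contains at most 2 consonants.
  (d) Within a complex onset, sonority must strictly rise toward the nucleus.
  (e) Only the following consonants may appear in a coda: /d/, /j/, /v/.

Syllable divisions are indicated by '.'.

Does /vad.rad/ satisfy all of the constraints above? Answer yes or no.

/vad.rad/ — σ1 onset /v/, coda /d/ ok; σ2 onset /r/, coda /d/ ok → permitted

yes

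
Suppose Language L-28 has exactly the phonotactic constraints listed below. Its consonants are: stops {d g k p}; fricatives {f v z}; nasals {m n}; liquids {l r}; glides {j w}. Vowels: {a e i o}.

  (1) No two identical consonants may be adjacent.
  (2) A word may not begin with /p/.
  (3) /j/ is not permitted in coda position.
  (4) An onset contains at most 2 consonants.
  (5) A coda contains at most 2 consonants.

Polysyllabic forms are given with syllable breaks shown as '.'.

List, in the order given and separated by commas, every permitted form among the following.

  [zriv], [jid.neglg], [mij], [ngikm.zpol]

[zriv] — σ1 onset /zr/ (2C), coda /v/ ok → permitted
[jid.neglg] — violates constraint 5: syllable 2 coda /glg/ has 3 consonants (> 2) → not permitted
[mij] — violates constraint 3: syllable 1 coda contains /j/ → not permitted
[ngikm.zpol] — σ1 onset /ng/ (2C), coda /km/ (2C) ok; σ2 onset /zp/ (2C), coda /l/ ok → permitted

[zriv], [ngikm.zpol]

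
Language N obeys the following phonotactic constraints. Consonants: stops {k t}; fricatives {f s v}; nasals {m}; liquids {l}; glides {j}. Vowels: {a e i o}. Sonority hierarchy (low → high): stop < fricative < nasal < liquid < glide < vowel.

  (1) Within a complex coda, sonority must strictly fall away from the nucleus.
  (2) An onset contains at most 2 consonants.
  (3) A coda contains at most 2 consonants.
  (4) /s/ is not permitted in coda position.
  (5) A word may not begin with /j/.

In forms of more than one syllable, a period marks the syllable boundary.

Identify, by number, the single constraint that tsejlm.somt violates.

tsejlm.somt: syllable 1 coda /jlm/ has 3 consonants (> 2).
This is a violation of constraint 3: "A coda contains at most 2 consonants."
The remaining constraints (1, 2, 4, 5) are satisfied.

3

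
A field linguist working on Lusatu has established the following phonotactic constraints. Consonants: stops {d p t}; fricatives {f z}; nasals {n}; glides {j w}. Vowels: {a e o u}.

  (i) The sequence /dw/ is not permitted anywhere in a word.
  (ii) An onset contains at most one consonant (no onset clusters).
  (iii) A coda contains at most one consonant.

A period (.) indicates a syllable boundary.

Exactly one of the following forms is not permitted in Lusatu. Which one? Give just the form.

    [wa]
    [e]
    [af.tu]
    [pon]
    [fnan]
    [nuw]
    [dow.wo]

[fnan]

[wa] — σ1 onset /w/, coda /∅/ ok → permitted
[e] — σ1 onset /∅/, coda /∅/ ok → permitted
[af.tu] — σ1 onset /∅/, coda /f/ ok; σ2 onset /t/, coda /∅/ ok → permitted
[pon] — σ1 onset /p/, coda /n/ ok → permitted
[fnan] — violates constraint (ii): syllable 1 onset /fn/ has 2 consonants (> 1) → not permitted
[nuw] — σ1 onset /n/, coda /w/ ok → permitted
[dow.wo] — σ1 onset /d/, coda /w/ ok; σ2 onset /w/, coda /∅/ ok → permitted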